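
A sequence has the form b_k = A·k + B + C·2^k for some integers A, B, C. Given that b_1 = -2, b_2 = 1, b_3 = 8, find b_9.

1010

The three given values yield: A + B + 2C = -2; 2A + B + 4C = 1; 3A + B + 8C = 8.
Subtracting the first from the second: A + 2C = 3.
Subtracting the second from the third: A + 4C = 7.
Solving: C = 2, A = -1, then B = -5.
So b_k = -1·k + (-5) + 2·2^k; at k=9 this is 1010.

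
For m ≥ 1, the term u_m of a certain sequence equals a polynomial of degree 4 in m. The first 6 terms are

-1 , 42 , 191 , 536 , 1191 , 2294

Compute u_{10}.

1st diffs: 43, 149, 345, 655, 1103.
2nd diffs: 106, 196, 310, 448.
3rd diffs: 90, 114, 138.
4th diffs: 24, 24 (constant).
So u_m = m^4 + 5m^3 - 2m^2 - m - 4.
Evaluating at m = 10 gives u_{10} = 14786.

14786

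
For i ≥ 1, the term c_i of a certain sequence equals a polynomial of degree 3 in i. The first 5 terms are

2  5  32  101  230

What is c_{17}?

1st diffs: 3, 27, 69, 129.
2nd diffs: 24, 42, 60.
3rd diffs: 18, 18 (constant).
Newton forward-difference form: c_i = 2 + 3·C(i-1,1) + 24·C(i-1,2) + 18·C(i-1,3).
At i = 17: i-1 = 16, so c_{17} = 2 + 48 + 2880 + 10080 = 13010.

13010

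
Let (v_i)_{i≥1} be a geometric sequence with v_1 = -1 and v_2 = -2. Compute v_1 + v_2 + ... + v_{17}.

Common ratio r = 2.
v_i = (-1)·2^(i-1).
S = (-1)·(2^17 - 1)/(2 - 1) = (-1)·(131072 - 1)/(1) = -131071.

-131071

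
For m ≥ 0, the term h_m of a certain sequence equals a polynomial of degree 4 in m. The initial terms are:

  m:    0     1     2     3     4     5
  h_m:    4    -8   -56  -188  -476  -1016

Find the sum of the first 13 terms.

1st diffs: -12, -48, -132, -288, -540.
2nd diffs: -36, -84, -156, -252.
3rd diffs: -48, -72, -96.
4th diffs: -24, -24 (constant).
So h_m = -m^4 - 2m^3 - 5m^2 - 4m + 4.
Continuing: …, -1928, -3356, -5468, -8456, …, h_{12} = -24956.
Summing m = 0..12 (13 terms) gives -76388.

-76388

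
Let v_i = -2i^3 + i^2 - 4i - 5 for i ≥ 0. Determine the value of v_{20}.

v_{20} = -2·20^3 + 1·20^2 - 4·20 - 5 = -15685.

-15685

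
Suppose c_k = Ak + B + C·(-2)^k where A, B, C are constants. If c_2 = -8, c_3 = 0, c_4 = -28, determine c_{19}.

524216

The three given values yield: 2A + B + 4C = -8; 3A + B - 8C = 0; 4A + B + 16C = -28.
Subtracting the first from the second: A - 12C = 8.
Subtracting the second from the third: A + 24C = -28.
Solving: C = -1, A = -4, then B = 4.
So c_k = -4·k + 4 + (-1)·(-2)^k; at k=19 this is 524216.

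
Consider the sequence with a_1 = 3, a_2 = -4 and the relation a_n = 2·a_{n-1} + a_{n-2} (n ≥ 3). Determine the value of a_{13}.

-38217

Compute successive terms:
a_3 = -5; a_4 = -14; a_5 = -33; …; a_{10} = -2716; a_{11} = -6557; a_{12} = -15830; a_{13} = -38217.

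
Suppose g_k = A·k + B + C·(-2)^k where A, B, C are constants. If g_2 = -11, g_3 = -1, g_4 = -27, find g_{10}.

The three given values yield: 2A + B + 4C = -11; 3A + B - 8C = -1; 4A + B + 16C = -27.
Subtracting the first from the second: A - 12C = 10.
Subtracting the second from the third: A + 24C = -26.
Solving: C = -1, A = -2, then B = -3.
So g_k = -2·k + (-3) + (-1)·(-2)^k; at k=10 this is -1047.

-1047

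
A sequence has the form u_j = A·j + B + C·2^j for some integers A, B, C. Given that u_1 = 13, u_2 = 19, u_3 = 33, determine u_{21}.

8388573

Write the equations: A + B + 2C = 13; 2A + B + 4C = 19; 3A + B + 8C = 33.
Subtracting the first from the second: A + 2C = 6.
Subtracting the second from the third: A + 4C = 14.
Solving: C = 4, A = -2, then B = 7.
Hence u_{21} = -2·21 + 7 + 4·2097152 = 8388573.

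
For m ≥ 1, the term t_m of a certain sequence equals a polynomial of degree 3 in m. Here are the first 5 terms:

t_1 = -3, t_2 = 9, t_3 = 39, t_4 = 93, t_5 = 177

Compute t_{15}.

3987

1st diffs: 12, 30, 54, 84.
2nd diffs: 18, 24, 30.
3rd diffs: 6, 6 (constant).
Newton forward-difference form: t_m = -3 + 12·C(m-1,1) + 18·C(m-1,2) + 6·C(m-1,3).
At m = 15: m-1 = 14, so t_{15} = -3 + 168 + 1638 + 2184 = 3987.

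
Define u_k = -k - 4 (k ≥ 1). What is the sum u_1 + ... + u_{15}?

Over k = 1..15: Σk = 120.
Total = (-1)·120 + (-4)·15 = -180.

-180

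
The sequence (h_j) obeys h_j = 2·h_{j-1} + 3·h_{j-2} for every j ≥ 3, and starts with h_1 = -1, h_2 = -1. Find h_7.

-365

Step forward from the initial values:
h_3 = -5; h_4 = -13; h_5 = -41; h_6 = -121; h_7 = -365.
(Characteristic roots are 3 and -1.)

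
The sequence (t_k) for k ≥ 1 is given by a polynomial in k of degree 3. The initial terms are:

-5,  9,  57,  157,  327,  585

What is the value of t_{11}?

1st diffs: 14, 48, 100, 170, 258.
2nd diffs: 34, 52, 70, 88.
3rd diffs: 18, 18, 18 (constant).
So t_k = 3k^3 - k^2 - 4k - 3.
Evaluating at k = 11 gives t_{11} = 3825.

3825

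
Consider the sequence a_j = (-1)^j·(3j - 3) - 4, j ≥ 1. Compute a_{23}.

-70

(-1)^23 = -1; 3j - 3 at j=23 is 66; so a_{23} = -70.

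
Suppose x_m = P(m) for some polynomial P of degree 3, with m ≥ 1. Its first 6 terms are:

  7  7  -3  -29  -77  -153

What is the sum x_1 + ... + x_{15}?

1st diffs: 0, -10, -26, -48, -76.
2nd diffs: -10, -16, -22, -28.
3rd diffs: -6, -6, -6 (constant).
So x_m = -m^3 + m^2 + 4m + 3.
Continuing: …, -263, -413, -609, -857, …, x_{15} = -3087.
Summing m = 1..15 (15 terms) gives -12635.

-12635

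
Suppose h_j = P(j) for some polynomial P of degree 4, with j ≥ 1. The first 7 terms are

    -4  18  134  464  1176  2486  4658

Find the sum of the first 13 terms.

1st diffs: 22, 116, 330, 712, 1310, 2172.
2nd diffs: 94, 214, 382, 598, 862.
3rd diffs: 120, 168, 216, 264.
4th diffs: 48, 48, 48 (constant).
Newton forward-difference form: h_j = -4 + 22·C(j-1,1) + 94·C(j-1,2) + 120·C(j-1,3) + 48·C(j-1,4).
Continuing: …, 8004, 12884, 19706, 28926, …, h_{13} = 56624.
Summing j = 1..13 (13 terms) gives 176124.

176124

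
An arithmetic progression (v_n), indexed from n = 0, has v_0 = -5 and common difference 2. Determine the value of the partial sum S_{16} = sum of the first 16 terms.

v_n = -5 + (n - 0)·2.
v_{15} = 25; S = 16·(-5 + 25)/2 = 160.

160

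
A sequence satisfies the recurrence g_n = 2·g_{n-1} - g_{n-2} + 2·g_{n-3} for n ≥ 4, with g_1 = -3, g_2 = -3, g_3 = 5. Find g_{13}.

Compute successive terms:
g_4 = 7; g_5 = 3; g_6 = 9; g_7 = 29; g_8 = 55; g_9 = 99; g_{10} = 201; g_{11} = 413; g_{12} = 823; g_{13} = 1635.

1635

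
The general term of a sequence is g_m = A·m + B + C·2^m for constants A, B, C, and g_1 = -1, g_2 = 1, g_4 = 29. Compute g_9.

Write the equations: A + B + 2C = -1; 2A + B + 4C = 1; 4A + B + 16C = 29.
Subtracting the first from the second: A + 2C = 2.
Subtracting the second from the third: 2A + 12C = 28.
Solving: C = 3, A = -4, then B = -3.
So g_m = -4·m + (-3) + 3·2^m; at m=9 this is 1497.

1497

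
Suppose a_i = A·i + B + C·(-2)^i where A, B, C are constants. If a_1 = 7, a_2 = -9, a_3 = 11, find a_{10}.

-2081

The three given values yield: A + B - 2C = 7; 2A + B + 4C = -9; 3A + B - 8C = 11.
Subtracting the first from the second: A + 6C = -16.
Subtracting the second from the third: A - 12C = 20.
Solving: C = -2, A = -4, then B = 7.
So a_i = -4·i + 7 + (-2)·(-2)^i; at i=10 this is -2081.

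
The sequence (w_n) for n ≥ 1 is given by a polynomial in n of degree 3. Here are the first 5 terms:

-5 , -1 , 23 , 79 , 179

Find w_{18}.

1st diffs: 4, 24, 56, 100.
2nd diffs: 20, 32, 44.
3rd diffs: 12, 12 (constant).
So w_n = 2n^3 - 2n^2 - 4n - 1.
Evaluating at n = 18 gives w_{18} = 10943.

10943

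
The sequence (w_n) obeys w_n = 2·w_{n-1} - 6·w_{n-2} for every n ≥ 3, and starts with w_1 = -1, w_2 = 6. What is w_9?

Applying the relation repeatedly:
w_3 = 18; w_4 = 0; w_5 = -108; w_6 = -216; w_7 = 216; w_8 = 1728; w_9 = 2160.

2160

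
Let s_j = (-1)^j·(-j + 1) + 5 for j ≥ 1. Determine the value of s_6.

0

(-1)^6 = 1; -j + 1 at j=6 is -5; so s_6 = 0.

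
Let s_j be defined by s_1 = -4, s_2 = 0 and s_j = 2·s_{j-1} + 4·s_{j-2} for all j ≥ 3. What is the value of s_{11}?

-139264

s_3 = -16, s_4 = -32, s_5 = -128, s_6 = -384, s_7 = -1280, s_8 = -4096, s_9 = -13312, s_{10} = -43008, s_{11} = -139264.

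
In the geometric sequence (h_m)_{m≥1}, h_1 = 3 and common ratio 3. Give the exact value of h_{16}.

43046721

h_m = 3·3^(m-1).
h_{16} = 3·3^15 = 43046721.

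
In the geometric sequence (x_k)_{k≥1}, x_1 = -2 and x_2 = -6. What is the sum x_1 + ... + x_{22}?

Common ratio r = 3.
x_k = (-2)·3^(k-1).
S = (-2)·(3^22 - 1)/(3 - 1) = (-2)·(31381059609 - 1)/(2) = -31381059608.

-31381059608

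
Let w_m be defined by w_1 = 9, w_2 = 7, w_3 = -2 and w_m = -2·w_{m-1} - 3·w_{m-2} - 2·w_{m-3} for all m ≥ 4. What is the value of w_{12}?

469

Iterate the recurrence:
w_4 = -35, w_5 = 62, w_6 = -15, w_7 = -86, w_8 = 93, w_9 = 102, w_{10} = -311, w_{11} = 130, w_{12} = 469.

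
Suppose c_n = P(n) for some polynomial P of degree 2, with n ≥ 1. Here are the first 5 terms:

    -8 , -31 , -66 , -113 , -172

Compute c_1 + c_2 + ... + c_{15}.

-7995

1st diffs: -23, -35, -47, -59.
2nd diffs: -12, -12, -12 (constant).
Newton forward-difference form: c_n = -8 + (-23)·C(n-1,1) + (-12)·C(n-1,2).
Continuing: …, -243, -326, -421, -528, …, c_{15} = -1422.
Summing n = 1..15 (15 terms) gives -7995.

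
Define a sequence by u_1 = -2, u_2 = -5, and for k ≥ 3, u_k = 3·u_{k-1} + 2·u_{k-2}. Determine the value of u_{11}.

-487687

u_3 = -19;  u_4 = -67;  u_5 = -239;  u_6 = -851;  u_7 = -3031;  u_8 = -10795;  u_9 = -38447;  u_{10} = -136931;  u_{11} = -487687.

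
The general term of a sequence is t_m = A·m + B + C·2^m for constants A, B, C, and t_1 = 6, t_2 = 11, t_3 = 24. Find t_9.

2022

Plug in m = 1, 2, 3: A + B + 2C = 6; 2A + B + 4C = 11; 3A + B + 8C = 24.
Subtracting the first from the second: A + 2C = 5.
Subtracting the second from the third: A + 4C = 13.
Solving: C = 4, A = -3, then B = 1.
So t_m = -3·m + 1 + 4·2^m; at m=9 this is 2022.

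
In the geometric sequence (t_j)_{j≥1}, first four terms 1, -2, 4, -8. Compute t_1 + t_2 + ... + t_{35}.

11453246123

Common ratio r = -2.
t_j = 1·(-2)^(j-1).
S = 1·((-2)^35 - 1)/(-2 - 1) = 1·(-34359738368 - 1)/(-3) = 11453246123.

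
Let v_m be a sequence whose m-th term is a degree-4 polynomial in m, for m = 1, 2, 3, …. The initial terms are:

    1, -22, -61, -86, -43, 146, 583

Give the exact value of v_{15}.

1st diffs: -23, -39, -25, 43, 189, 437.
2nd diffs: -16, 14, 68, 146, 248.
3rd diffs: 30, 54, 78, 102.
4th diffs: 24, 24, 24 (constant).
Newton forward-difference form: v_m = 1 + (-23)·C(m-1,1) + (-16)·C(m-1,2) + 30·C(m-1,3) + 24·C(m-1,4).
At m = 15: m-1 = 14, so v_{15} = 1 - 322 - 1456 + 10920 + 24024 = 33167.

33167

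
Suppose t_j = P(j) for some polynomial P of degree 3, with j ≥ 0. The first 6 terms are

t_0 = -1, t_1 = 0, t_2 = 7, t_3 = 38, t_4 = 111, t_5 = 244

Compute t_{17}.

1st diffs: 1, 7, 31, 73, 133.
2nd diffs: 6, 24, 42, 60.
3rd diffs: 18, 18, 18 (constant).
Newton forward-difference form: t_j = -1 + 1·C(j,1) + 6·C(j,2) + 18·C(j,3).
At j = 17: j = 17, so t_{17} = -1 + 17 + 816 + 12240 = 13072.

13072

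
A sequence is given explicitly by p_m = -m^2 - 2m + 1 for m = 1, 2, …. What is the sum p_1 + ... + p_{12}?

-794

Over m = 1..12: Σm = 78, Σm² = 650.
Total = (-1)·650 + (-2)·78 + (1)·12 = -794.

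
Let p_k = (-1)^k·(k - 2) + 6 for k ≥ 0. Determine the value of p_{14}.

(-1)^14 = 1; k - 2 at k=14 is 12; so p_{14} = 18.

18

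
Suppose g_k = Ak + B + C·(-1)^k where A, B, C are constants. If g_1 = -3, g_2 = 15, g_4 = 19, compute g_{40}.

Write the equations: A + B - C = -3; 2A + B + C = 15; 4A + B + C = 19.
Subtracting the first from the second: A + 2C = 18.
Subtracting the second from the third: 2A = 4.
Solving: C = 8, A = 2, then B = 3.
Hence g_{40} = 2·40 + 3 + 8·1 = 91.

91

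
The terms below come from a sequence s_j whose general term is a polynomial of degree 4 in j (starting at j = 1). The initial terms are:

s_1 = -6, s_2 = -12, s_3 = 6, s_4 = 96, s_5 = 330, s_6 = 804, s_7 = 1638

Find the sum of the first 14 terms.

104202

1st diffs: -6, 18, 90, 234, 474, 834.
2nd diffs: 24, 72, 144, 240, 360.
3rd diffs: 48, 72, 96, 120.
4th diffs: 24, 24, 24 (constant).
Newton forward-difference form: s_j = -6 + (-6)·C(j-1,1) + 24·C(j-1,2) + 48·C(j-1,3) + 24·C(j-1,4).
Continuing: …, 2976, 4986, 7860, 11814, …, s_{14} = 32676.
Summing j = 1..14 (14 terms) gives 104202.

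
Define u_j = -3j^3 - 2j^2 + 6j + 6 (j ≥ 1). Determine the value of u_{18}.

u_{18} = -3·18^3 - 2·18^2 + 6·18 + 6 = -18030.

-18030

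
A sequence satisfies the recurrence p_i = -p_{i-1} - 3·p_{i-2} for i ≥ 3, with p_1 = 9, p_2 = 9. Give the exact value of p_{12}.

3114

Step forward from the initial values:
p_3 = -36;  p_4 = 9;  p_5 = 99;  p_6 = -126;  p_7 = -171;  p_8 = 549;  p_9 = -36;  p_{10} = -1611;  p_{11} = 1719;  p_{12} = 3114.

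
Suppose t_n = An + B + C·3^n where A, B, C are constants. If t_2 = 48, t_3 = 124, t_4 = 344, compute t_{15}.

57395692

Write the equations: 2A + B + 9C = 48; 3A + B + 27C = 124; 4A + B + 81C = 344.
Subtracting the first from the second: A + 18C = 76.
Subtracting the second from the third: A + 54C = 220.
Solving: C = 4, A = 4, then B = 4.
So t_n = 4·n + 4 + 4·3^n; at n=15 this is 57395692.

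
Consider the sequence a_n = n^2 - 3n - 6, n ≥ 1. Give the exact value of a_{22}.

a_{22} = 1·22^2 - 3·22 - 6 = 412.

412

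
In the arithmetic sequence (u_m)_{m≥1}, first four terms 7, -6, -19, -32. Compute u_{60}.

-760

Common difference d = -13.
u_m = 7 + (m - 1)·(-13).
u_{60} = 7 + 59·(-13) = -760.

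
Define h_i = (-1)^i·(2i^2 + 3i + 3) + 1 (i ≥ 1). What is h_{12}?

(-1)^12 = 1; 2i^2 + 3i + 3 at i=12 is 327; so h_{12} = 328.

328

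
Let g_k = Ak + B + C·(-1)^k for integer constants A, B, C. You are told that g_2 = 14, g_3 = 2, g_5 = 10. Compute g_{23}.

Plug in k = 2, 3, 5: 2A + B + C = 14; 3A + B - C = 2; 5A + B - C = 10.
Subtracting the first from the second: A - 2C = -12.
Subtracting the second from the third: 2A = 8.
Solving: C = 8, A = 4, then B = -2.
Therefore g_{23} = 92 + (-2) + 8·(-1) = 82.

82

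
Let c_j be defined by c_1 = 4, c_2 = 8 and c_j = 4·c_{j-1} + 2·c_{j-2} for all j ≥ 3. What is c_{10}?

Applying the relation repeatedly:
c_3 = 40; c_4 = 176; c_5 = 784; c_6 = 3488; c_7 = 15520; c_8 = 69056; c_9 = 307264; c_{10} = 1367168.

1367168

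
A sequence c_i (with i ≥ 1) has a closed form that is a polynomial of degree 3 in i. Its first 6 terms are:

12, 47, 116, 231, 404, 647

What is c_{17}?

11372

1st diffs: 35, 69, 115, 173, 243.
2nd diffs: 34, 46, 58, 70.
3rd diffs: 12, 12, 12 (constant).
Newton forward-difference form: c_i = 12 + 35·C(i-1,1) + 34·C(i-1,2) + 12·C(i-1,3).
At i = 17: i-1 = 16, so c_{17} = 12 + 560 + 4080 + 6720 = 11372.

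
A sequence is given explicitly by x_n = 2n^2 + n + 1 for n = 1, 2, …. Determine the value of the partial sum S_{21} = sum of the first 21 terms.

6874

Over n = 1..21: Σn = 231, Σn² = 3311.
Total = (2)·3311 + (1)·231 + (1)·21 = 6874.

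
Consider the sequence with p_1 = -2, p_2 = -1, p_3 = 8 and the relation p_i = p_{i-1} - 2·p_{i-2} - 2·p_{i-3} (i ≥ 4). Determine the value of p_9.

248

p_4 = 14;  p_5 = 0;  p_6 = -44;  p_7 = -72;  p_8 = 16;  p_9 = 248.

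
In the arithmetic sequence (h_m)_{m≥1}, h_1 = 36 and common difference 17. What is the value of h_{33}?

h_m = 36 + (m - 1)·17.
h_{33} = 36 + 32·17 = 580.

580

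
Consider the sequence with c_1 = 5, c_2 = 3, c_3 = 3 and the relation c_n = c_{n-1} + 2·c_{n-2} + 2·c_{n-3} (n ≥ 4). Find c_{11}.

Compute successive terms:
c_4 = 19;  c_5 = 31;  c_6 = 75;  c_7 = 175;  c_8 = 387;  c_9 = 887;  c_{10} = 2011;  c_{11} = 4559.

4559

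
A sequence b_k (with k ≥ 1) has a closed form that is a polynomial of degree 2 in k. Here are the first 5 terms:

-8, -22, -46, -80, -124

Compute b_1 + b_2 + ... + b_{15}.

1st diffs: -14, -24, -34, -44.
2nd diffs: -10, -10, -10 (constant).
So b_k = -5k^2 + k - 4.
Continuing: …, -178, -242, -316, -400, …, b_{15} = -1114.
Summing k = 1..15 (15 terms) gives -6140.

-6140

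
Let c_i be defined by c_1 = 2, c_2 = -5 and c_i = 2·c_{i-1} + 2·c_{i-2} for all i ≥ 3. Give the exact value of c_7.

-424

Step forward from the initial values:
c_3 = -6  c_4 = -22  c_5 = -56  c_6 = -156  c_7 = -424.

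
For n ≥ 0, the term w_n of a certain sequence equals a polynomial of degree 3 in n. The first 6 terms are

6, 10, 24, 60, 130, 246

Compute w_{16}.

1st diffs: 4, 14, 36, 70, 116.
2nd diffs: 10, 22, 34, 46.
3rd diffs: 12, 12, 12 (constant).
So w_n = 2n^3 - n^2 + 3n + 6.
Evaluating at n = 16 gives w_{16} = 7990.

7990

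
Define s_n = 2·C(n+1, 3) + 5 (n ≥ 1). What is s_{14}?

C(15, 3) = 455, so s_{14} = 915.

915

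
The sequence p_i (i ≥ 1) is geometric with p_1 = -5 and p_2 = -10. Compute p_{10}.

-2560

Common ratio r = 2.
p_i = (-5)·2^(i-1).
p_{10} = (-5)·2^9 = -2560.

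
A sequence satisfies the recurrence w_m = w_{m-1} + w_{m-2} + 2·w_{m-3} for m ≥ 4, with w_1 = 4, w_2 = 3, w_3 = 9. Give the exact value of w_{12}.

4681

Iterate the recurrence:
w_4 = 20  w_5 = 35  w_6 = 73  w_7 = 148  w_8 = 291  w_9 = 585  w_{10} = 1172  w_{11} = 2339  w_{12} = 4681.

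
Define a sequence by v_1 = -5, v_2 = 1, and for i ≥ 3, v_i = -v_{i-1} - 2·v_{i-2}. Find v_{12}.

Applying the relation repeatedly:
v_3 = 9; v_4 = -11; v_5 = -7; v_6 = 29; v_7 = -15; v_8 = -43; v_9 = 73; v_{10} = 13; v_{11} = -159; v_{12} = 133.

133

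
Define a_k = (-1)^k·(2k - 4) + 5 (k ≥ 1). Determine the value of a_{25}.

(-1)^25 = -1; 2k - 4 at k=25 is 46; so a_{25} = -41.

-41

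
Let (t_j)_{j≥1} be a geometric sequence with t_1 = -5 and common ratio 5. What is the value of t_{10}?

-9765625

t_j = (-5)·5^(j-1).
t_{10} = (-5)·5^9 = -9765625.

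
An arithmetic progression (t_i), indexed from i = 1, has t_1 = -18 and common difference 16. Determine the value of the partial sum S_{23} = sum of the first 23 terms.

t_i = -18 + (i - 1)·16.
t_{23} = 334; S = 23·(-18 + 334)/2 = 3634.

3634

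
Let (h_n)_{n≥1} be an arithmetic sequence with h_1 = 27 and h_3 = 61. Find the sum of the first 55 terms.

26730

Common difference d = (61 - 27) / (3 - 1) = 17.
h_n = 27 + (n - 1)·17.
h_{55} = 945; S = 55·(27 + 945)/2 = 26730.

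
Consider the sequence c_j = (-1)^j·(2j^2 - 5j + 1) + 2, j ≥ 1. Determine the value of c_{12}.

231

(-1)^12 = 1; 2j^2 - 5j + 1 at j=12 is 229; so c_{12} = 231.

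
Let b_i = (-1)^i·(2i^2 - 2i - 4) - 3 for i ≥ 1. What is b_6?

53

(-1)^6 = 1; 2i^2 - 2i - 4 at i=6 is 56; so b_6 = 53.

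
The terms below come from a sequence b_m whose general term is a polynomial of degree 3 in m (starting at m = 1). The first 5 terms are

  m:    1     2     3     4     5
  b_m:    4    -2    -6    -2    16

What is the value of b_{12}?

1st diffs: -6, -4, 4, 18.
2nd diffs: 2, 8, 14.
3rd diffs: 6, 6 (constant).
Newton forward-difference form: b_m = 4 + (-6)·C(m-1,1) + 2·C(m-1,2) + 6·C(m-1,3).
At m = 12: m-1 = 11, so b_{12} = 4 - 66 + 110 + 990 = 1038.

1038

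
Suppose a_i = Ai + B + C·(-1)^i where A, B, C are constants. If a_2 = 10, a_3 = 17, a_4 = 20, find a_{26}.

At i = 2, 3, 4: 2A + B + C = 10; 3A + B - C = 17; 4A + B + C = 20.
Subtracting the first from the second: A - 2C = 7.
Subtracting the second from the third: A + 2C = 3.
Solving: C = -1, A = 5, then B = 1.
Therefore a_{26} = 130 + 1 + (-1)·1 = 130.

130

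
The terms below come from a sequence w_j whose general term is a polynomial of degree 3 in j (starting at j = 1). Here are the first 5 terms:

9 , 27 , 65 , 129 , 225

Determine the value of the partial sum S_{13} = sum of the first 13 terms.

1st diffs: 18, 38, 64, 96.
2nd diffs: 20, 26, 32.
3rd diffs: 6, 6 (constant).
Newton forward-difference form: w_j = 9 + 18·C(j-1,1) + 20·C(j-1,2) + 6·C(j-1,3).
Continuing: …, 359, 537, 765, 1049, …, w_{13} = 2865.
Summing j = 1..13 (13 terms) gives 11531.

11531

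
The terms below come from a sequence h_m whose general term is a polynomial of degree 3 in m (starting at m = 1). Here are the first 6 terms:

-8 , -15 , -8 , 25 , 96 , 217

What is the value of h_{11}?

1st diffs: -7, 7, 33, 71, 121.
2nd diffs: 14, 26, 38, 50.
3rd diffs: 12, 12, 12 (constant).
Newton forward-difference form: h_m = -8 + (-7)·C(m-1,1) + 14·C(m-1,2) + 12·C(m-1,3).
At m = 11: m-1 = 10, so h_{11} = -8 - 70 + 630 + 1440 = 1992.

1992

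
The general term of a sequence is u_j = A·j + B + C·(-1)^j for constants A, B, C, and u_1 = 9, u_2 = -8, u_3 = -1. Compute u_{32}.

Plug in j = 1, 2, 3: A + B - C = 9; 2A + B + C = -8; 3A + B - C = -1.
Subtracting the first from the second: A + 2C = -17.
Subtracting the second from the third: A - 2C = 7.
Solving: C = -6, A = -5, then B = 8.
Therefore u_{32} = -160 + 8 + (-6)·1 = -158.

-158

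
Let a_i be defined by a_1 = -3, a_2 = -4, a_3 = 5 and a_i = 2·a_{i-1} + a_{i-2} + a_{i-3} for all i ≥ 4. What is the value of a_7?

54

Applying the relation repeatedly:
a_4 = 3;  a_5 = 7;  a_6 = 22;  a_7 = 54.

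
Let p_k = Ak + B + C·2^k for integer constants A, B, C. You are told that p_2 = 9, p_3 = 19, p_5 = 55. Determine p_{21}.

Write the equations: 2A + B + 4C = 9; 3A + B + 8C = 19; 5A + B + 32C = 55.
Subtracting the first from the second: A + 4C = 10.
Subtracting the second from the third: 2A + 24C = 36.
Solving: C = 1, A = 6, then B = -7.
Therefore p_{21} = 126 + (-7) + 1·2097152 = 2097271.

2097271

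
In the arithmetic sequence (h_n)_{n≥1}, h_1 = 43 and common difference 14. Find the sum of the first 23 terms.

4531

h_n = 43 + (n - 1)·14.
h_{23} = 351; S = 23·(43 + 351)/2 = 4531.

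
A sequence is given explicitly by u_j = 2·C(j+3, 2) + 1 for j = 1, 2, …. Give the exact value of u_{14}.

273

C(17, 2) = 136, so u_{14} = 273.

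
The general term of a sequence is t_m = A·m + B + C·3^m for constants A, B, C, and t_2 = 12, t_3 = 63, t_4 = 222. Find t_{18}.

1162261404

At m = 2, 3, 4: 2A + B + 9C = 12; 3A + B + 27C = 63; 4A + B + 81C = 222.
Subtracting the first from the second: A + 18C = 51.
Subtracting the second from the third: A + 54C = 159.
Solving: C = 3, A = -3, then B = -9.
Hence t_{18} = -3·18 + (-9) + 3·387420489 = 1162261404.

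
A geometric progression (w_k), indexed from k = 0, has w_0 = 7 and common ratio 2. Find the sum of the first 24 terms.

117440505

w_k = 7·2^(k-0).
S = 7·(2^24 - 1)/(2 - 1) = 7·(16777216 - 1)/(1) = 117440505.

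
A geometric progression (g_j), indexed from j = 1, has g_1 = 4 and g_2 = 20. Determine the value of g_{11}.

39062500

Common ratio r = 5.
g_j = 4·5^(j-1).
g_{11} = 4·5^10 = 39062500.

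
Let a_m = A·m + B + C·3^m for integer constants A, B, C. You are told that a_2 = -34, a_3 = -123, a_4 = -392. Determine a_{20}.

-17433921976

Plug in m = 2, 3, 4: 2A + B + 9C = -34; 3A + B + 27C = -123; 4A + B + 81C = -392.
Subtracting the first from the second: A + 18C = -89.
Subtracting the second from the third: A + 54C = -269.
Solving: C = -5, A = 1, then B = 9.
So a_m = 1·m + 9 + (-5)·3^m; at m=20 this is -17433921976.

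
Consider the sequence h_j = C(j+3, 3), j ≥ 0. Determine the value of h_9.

220

C(12, 3) = 220, so h_9 = 220.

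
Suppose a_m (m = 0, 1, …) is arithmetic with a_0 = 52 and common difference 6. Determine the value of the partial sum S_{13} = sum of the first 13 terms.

1144

a_m = 52 + (m - 0)·6.
a_{12} = 124; S = 13·(52 + 124)/2 = 1144.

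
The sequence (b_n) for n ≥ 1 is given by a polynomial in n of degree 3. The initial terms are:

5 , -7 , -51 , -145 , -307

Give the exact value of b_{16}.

1st diffs: -12, -44, -94, -162.
2nd diffs: -32, -50, -68.
3rd diffs: -18, -18 (constant).
Newton forward-difference form: b_n = 5 + (-12)·C(n-1,1) + (-32)·C(n-1,2) + (-18)·C(n-1,3).
At n = 16: n-1 = 15, so b_{16} = 5 - 180 - 3360 - 8190 = -11725.

-11725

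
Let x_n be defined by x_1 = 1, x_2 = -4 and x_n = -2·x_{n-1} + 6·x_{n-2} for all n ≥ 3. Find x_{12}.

Applying the relation repeatedly:
x_3 = 14; x_4 = -52; x_5 = 188; x_6 = -688; x_7 = 2504; x_8 = -9136; x_9 = 33296; x_{10} = -121408; x_{11} = 442592; x_{12} = -1613632.

-1613632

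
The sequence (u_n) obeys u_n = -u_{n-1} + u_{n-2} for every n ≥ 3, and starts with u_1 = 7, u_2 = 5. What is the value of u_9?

Applying the relation repeatedly:
u_3 = 2  u_4 = 3  u_5 = -1  u_6 = 4  u_7 = -5  u_8 = 9  u_9 = -14.

-14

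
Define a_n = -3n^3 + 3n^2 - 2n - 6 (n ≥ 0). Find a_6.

-558

a_6 = -3·6^3 + 3·6^2 - 2·6 - 6 = -558.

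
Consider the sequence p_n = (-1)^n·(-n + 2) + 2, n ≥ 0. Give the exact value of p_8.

-4

(-1)^8 = 1; -n + 2 at n=8 is -6; so p_8 = -4.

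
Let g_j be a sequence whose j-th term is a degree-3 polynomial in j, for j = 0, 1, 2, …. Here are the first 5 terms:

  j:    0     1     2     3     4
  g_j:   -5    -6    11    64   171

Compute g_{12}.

1st diffs: -1, 17, 53, 107.
2nd diffs: 18, 36, 54.
3rd diffs: 18, 18 (constant).
Newton forward-difference form: g_j = -5 + (-1)·C(j,1) + 18·C(j,2) + 18·C(j,3).
At j = 12: j = 12, so g_{12} = -5 - 12 + 1188 + 3960 = 5131.

5131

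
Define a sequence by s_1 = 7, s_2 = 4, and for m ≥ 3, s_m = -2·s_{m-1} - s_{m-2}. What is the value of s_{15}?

-147

Step forward from the initial values:
s_3 = -15;  s_4 = 26;  s_5 = -37;  …;  s_{12} = 114;  s_{13} = -125;  s_{14} = 136;  s_{15} = -147.
(Characteristic roots are -1 and -1.)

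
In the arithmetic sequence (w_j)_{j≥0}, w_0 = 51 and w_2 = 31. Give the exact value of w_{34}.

Common difference d = (31 - 51) / (2 - 0) = -10.
w_j = 51 + (j - 0)·(-10).
w_{34} = 51 + 34·(-10) = -289.

-289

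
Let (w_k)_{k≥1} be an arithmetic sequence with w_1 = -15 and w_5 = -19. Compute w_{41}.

Common difference d = (-19 - (-15)) / (5 - 1) = -1.
w_k = -15 + (k - 1)·(-1).
w_{41} = -15 + 40·(-1) = -55.

-55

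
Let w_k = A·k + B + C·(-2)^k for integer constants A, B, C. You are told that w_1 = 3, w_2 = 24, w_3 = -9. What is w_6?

The three given values yield: A + B - 2C = 3; 2A + B + 4C = 24; 3A + B - 8C = -9.
Subtracting the first from the second: A + 6C = 21.
Subtracting the second from the third: A - 12C = -33.
Solving: C = 3, A = 3, then B = 6.
So w_k = 3·k + 6 + 3·(-2)^k; at k=6 this is 216.

216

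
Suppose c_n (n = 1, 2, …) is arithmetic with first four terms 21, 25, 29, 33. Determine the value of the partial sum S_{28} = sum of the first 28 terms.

2100

Common difference d = 4.
c_n = 21 + (n - 1)·4.
c_{28} = 129; S = 28·(21 + 129)/2 = 2100.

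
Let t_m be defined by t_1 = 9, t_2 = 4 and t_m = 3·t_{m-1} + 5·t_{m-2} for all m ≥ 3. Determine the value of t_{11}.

Iterate the recurrence:
t_3 = 57  t_4 = 191  t_5 = 858  t_6 = 3529  t_7 = 14877  t_8 = 62276  t_9 = 261213  t_{10} = 1095019  t_{11} = 4591122.

4591122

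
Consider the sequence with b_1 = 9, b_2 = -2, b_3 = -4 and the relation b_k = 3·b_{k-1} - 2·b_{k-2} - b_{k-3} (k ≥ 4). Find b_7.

Applying the relation repeatedly:
b_4 = -17, b_5 = -41, b_6 = -85, b_7 = -156.

-156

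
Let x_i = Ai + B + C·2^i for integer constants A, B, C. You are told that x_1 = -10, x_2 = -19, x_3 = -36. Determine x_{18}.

-1048595

At i = 1, 2, 3: A + B + 2C = -10; 2A + B + 4C = -19; 3A + B + 8C = -36.
Subtracting the first from the second: A + 2C = -9.
Subtracting the second from the third: A + 4C = -17.
Solving: C = -4, A = -1, then B = -1.
So x_i = -1·i + (-1) + (-4)·2^i; at i=18 this is -1048595.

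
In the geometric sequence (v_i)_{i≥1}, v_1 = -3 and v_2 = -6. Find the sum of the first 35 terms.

-103079215101

Common ratio r = 2.
v_i = (-3)·2^(i-1).
S = (-3)·(2^35 - 1)/(2 - 1) = (-3)·(34359738368 - 1)/(1) = -103079215101.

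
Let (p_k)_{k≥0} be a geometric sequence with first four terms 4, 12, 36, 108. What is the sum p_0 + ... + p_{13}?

9565936

Common ratio r = 3.
p_k = 4·3^(k-0).
S = 4·(3^14 - 1)/(3 - 1) = 4·(4782969 - 1)/(2) = 9565936.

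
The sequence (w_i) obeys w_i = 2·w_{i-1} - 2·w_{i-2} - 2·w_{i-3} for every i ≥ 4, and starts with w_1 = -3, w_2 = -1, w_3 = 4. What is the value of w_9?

-296

Compute successive terms:
w_4 = 16  w_5 = 26  w_6 = 12  w_7 = -60  w_8 = -196  w_9 = -296.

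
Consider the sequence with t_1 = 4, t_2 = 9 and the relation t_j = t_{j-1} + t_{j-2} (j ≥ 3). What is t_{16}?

6998

Iterate the recurrence:
t_3 = 13; t_4 = 22; t_5 = 35; …; t_{13} = 1652; t_{14} = 2673; t_{15} = 4325; t_{16} = 6998.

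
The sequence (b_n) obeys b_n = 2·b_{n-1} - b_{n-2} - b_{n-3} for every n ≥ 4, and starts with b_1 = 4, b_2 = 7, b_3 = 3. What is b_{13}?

Iterate the recurrence:
b_4 = -5; b_5 = -20; b_6 = -38; b_7 = -51; b_8 = -44; b_9 = 1; b_{10} = 97; b_{11} = 237; b_{12} = 376; b_{13} = 418.

418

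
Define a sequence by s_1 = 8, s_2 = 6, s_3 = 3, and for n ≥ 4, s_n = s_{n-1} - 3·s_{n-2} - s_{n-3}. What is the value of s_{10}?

s_4 = -23;  s_5 = -38;  s_6 = 28;  s_7 = 165;  s_8 = 119;  s_9 = -404;  s_{10} = -926.

-926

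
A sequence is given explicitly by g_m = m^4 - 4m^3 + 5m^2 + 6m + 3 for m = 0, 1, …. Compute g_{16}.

50531

g_{16} = 1·16^4 - 4·16^3 + 5·16^2 + 6·16 + 3 = 50531.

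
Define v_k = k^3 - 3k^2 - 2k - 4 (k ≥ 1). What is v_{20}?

v_{20} = 1·20^3 - 3·20^2 - 2·20 - 4 = 6756.

6756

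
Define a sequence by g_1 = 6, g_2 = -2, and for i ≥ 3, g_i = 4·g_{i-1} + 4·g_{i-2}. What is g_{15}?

Iterate the recurrence:
g_3 = 16, g_4 = 56, g_5 = 288, …, g_{12} = 17463296, g_{13} = 84320256, g_{14} = 407134208, g_{15} = 1965817856.

1965817856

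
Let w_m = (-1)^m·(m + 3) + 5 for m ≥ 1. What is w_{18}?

26

(-1)^18 = 1; m + 3 at m=18 is 21; so w_{18} = 26.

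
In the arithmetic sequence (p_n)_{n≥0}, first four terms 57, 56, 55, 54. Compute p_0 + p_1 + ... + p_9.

Common difference d = -1.
p_n = 57 + (n - 0)·(-1).
p_9 = 48; S = 10·(57 + 48)/2 = 525.

525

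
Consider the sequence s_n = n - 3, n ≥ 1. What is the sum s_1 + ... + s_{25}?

250

Over n = 1..25: Σn = 325.
Total = (1)·325 + (-3)·25 = 250.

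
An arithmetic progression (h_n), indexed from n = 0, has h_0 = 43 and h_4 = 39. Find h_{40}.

Common difference d = (39 - 43) / (4 - 0) = -1.
h_n = 43 + (n - 0)·(-1).
h_{40} = 43 + 40·(-1) = 3.

3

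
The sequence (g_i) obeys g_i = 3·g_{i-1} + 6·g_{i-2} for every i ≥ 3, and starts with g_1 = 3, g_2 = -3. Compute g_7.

Applying the relation repeatedly:
g_3 = 9  g_4 = 9  g_5 = 81  g_6 = 297  g_7 = 1377.

1377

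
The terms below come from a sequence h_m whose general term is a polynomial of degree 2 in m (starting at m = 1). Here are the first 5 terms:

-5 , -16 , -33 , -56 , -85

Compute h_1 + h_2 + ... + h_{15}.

-3960

1st diffs: -11, -17, -23, -29.
2nd diffs: -6, -6, -6 (constant).
Newton forward-difference form: h_m = -5 + (-11)·C(m-1,1) + (-6)·C(m-1,2).
Continuing: …, -120, -161, -208, -261, …, h_{15} = -705.
Summing m = 1..15 (15 terms) gives -3960.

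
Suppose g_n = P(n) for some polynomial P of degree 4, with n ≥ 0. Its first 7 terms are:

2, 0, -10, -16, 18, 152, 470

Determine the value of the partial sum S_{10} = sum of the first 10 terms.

7538

1st diffs: -2, -10, -6, 34, 134, 318.
2nd diffs: -8, 4, 40, 100, 184.
3rd diffs: 12, 36, 60, 84.
4th diffs: 24, 24, 24 (constant).
So g_n = n^4 - 4n^3 + n^2 + 2.
Continuing: 1080, 2114, 3728.
Summing n = 0..9 (10 terms) gives 7538.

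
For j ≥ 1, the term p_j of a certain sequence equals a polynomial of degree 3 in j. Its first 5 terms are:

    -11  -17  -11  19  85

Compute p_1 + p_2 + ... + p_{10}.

1st diffs: -6, 6, 30, 66.
2nd diffs: 12, 24, 36.
3rd diffs: 12, 12 (constant).
So p_j = 2j^3 - 6j^2 - 2j - 5.
Continuing: …, 199, 373, 619, 949, …, p_{10} = 1375.
Summing j = 1..10 (10 terms) gives 3580.

3580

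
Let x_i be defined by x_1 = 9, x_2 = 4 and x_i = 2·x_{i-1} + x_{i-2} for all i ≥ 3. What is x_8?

Applying the relation repeatedly:
x_3 = 17, x_4 = 38, x_5 = 93, x_6 = 224, x_7 = 541, x_8 = 1306.

1306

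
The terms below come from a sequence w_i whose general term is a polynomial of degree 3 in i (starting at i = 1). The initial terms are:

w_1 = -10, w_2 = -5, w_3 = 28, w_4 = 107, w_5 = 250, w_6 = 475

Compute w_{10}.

1st diffs: 5, 33, 79, 143, 225.
2nd diffs: 28, 46, 64, 82.
3rd diffs: 18, 18, 18 (constant).
Newton forward-difference form: w_i = -10 + 5·C(i-1,1) + 28·C(i-1,2) + 18·C(i-1,3).
At i = 10: i-1 = 9, so w_{10} = -10 + 45 + 1008 + 1512 = 2555.

2555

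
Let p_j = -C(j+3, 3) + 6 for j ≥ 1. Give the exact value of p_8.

-159

C(11, 3) = 165, so p_8 = -159.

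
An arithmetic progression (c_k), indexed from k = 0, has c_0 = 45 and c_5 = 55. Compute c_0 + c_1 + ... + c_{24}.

Common difference d = (55 - 45) / (5 - 0) = 2.
c_k = 45 + (k - 0)·2.
c_{24} = 93; S = 25·(45 + 93)/2 = 1725.

1725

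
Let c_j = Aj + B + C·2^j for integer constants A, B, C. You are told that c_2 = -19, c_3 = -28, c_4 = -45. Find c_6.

Write the equations: 2A + B + 4C = -19; 3A + B + 8C = -28; 4A + B + 16C = -45.
Subtracting the first from the second: A + 4C = -9.
Subtracting the second from the third: A + 8C = -17.
Solving: C = -2, A = -1, then B = -9.
Therefore c_6 = -6 + (-9) + (-2)·64 = -143.

-143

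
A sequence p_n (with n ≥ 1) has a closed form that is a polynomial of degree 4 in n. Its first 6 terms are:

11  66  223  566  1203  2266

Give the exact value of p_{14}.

1st diffs: 55, 157, 343, 637, 1063.
2nd diffs: 102, 186, 294, 426.
3rd diffs: 84, 108, 132.
4th diffs: 24, 24 (constant).
So p_n = n^4 + 4n^3 + 2n^2 + 6n - 2.
Evaluating at n = 14 gives p_{14} = 49866.

49866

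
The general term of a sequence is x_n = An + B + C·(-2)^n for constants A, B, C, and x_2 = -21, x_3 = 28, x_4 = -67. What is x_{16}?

-262135

Write the equations: 2A + B + 4C = -21; 3A + B - 8C = 28; 4A + B + 16C = -67.
Subtracting the first from the second: A - 12C = 49.
Subtracting the second from the third: A + 24C = -95.
Solving: C = -4, A = 1, then B = -7.
So x_n = 1·n + (-7) + (-4)·(-2)^n; at n=16 this is -262135.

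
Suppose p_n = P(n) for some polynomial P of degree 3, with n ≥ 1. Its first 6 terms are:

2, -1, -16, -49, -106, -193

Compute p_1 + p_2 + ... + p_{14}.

1st diffs: -3, -15, -33, -57, -87.
2nd diffs: -12, -18, -24, -30.
3rd diffs: -6, -6, -6 (constant).
Newton forward-difference form: p_n = 2 + (-3)·C(n-1,1) + (-12)·C(n-1,2) + (-6)·C(n-1,3).
Continuing: …, -316, -481, -694, -961, …, p_{14} = -2689.
Summing n = 1..14 (14 terms) gives -10619.

-10619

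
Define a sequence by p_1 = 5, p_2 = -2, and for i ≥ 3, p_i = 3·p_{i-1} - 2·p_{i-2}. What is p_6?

-212

Step forward from the initial values:
p_3 = -16;  p_4 = -44;  p_5 = -100;  p_6 = -212.
(Characteristic roots are 2 and 1.)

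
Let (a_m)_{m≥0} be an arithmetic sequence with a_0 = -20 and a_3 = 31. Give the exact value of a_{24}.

388

Common difference d = (31 - (-20)) / (3 - 0) = 17.
a_m = -20 + (m - 0)·17.
a_{24} = -20 + 24·17 = 388.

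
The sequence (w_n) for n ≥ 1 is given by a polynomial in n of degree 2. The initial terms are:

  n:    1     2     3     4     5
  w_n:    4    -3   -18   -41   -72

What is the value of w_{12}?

-513

1st diffs: -7, -15, -23, -31.
2nd diffs: -8, -8, -8 (constant).
Newton forward-difference form: w_n = 4 + (-7)·C(n-1,1) + (-8)·C(n-1,2).
At n = 12: n-1 = 11, so w_{12} = 4 - 77 - 440 = -513.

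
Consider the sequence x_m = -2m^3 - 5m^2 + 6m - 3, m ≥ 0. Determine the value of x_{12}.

-4107

x_{12} = -2·12^3 - 5·12^2 + 6·12 - 3 = -4107.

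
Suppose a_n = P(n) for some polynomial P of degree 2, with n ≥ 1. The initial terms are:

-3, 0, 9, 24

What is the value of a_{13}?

429

1st diffs: 3, 9, 15.
2nd diffs: 6, 6 (constant).
So a_n = 3n^2 - 6n.
Evaluating at n = 13 gives a_{13} = 429.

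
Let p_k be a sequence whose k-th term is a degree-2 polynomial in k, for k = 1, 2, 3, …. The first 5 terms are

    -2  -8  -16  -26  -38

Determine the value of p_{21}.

1st diffs: -6, -8, -10, -12.
2nd diffs: -2, -2, -2 (constant).
Newton forward-difference form: p_k = -2 + (-6)·C(k-1,1) + (-2)·C(k-1,2).
At k = 21: k-1 = 20, so p_{21} = -2 - 120 - 380 = -502.

-502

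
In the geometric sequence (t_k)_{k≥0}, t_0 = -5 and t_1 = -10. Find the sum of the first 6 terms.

Common ratio r = 2.
t_k = (-5)·2^(k-0).
S = (-5)·(2^6 - 1)/(2 - 1) = (-5)·(64 - 1)/(1) = -315.

-315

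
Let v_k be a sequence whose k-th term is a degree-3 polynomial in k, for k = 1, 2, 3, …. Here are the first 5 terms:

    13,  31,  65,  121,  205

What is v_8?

685

1st diffs: 18, 34, 56, 84.
2nd diffs: 16, 22, 28.
3rd diffs: 6, 6 (constant).
Newton forward-difference form: v_k = 13 + 18·C(k-1,1) + 16·C(k-1,2) + 6·C(k-1,3).
At k = 8: k-1 = 7, so v_8 = 13 + 126 + 336 + 210 = 685.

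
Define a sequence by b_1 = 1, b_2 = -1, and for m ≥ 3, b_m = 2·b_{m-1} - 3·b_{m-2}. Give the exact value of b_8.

17

b_3 = -5  b_4 = -7  b_5 = 1  b_6 = 23  b_7 = 43  b_8 = 17.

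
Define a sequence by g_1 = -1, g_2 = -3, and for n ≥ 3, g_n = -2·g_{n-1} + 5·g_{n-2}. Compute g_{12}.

Applying the relation repeatedly:
g_3 = 1;  g_4 = -17;  g_5 = 39;  g_6 = -163;  g_7 = 521;  g_8 = -1857;  g_9 = 6319;  g_{10} = -21923;  g_{11} = 75441;  g_{12} = -260497.

-260497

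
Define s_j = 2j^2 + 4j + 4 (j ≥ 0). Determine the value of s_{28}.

1684

s_{28} = 2·28^2 + 4·28 + 4 = 1684.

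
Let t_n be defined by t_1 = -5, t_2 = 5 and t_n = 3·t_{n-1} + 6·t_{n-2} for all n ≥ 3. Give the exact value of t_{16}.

Compute successive terms:
t_3 = -15  t_4 = -15  t_5 = -135  …  t_{13} = -15815655  t_{14} = -69149295  t_{15} = -302341815  t_{16} = -1321921215.

-1321921215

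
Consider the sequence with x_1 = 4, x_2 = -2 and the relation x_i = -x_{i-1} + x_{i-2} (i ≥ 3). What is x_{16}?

Iterate the recurrence:
x_3 = 6; x_4 = -8; x_5 = 14; …; x_{13} = 644; x_{14} = -1042; x_{15} = 1686; x_{16} = -2728.

-2728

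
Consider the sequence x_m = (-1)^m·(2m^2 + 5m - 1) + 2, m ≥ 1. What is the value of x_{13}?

(-1)^13 = -1; 2m^2 + 5m - 1 at m=13 is 402; so x_{13} = -400.

-400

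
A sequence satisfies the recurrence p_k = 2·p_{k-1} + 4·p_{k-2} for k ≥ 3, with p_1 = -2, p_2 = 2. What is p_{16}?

-4718592

Iterate the recurrence:
p_3 = -4  p_4 = 0  p_5 = -16  …  p_{13} = -139264  p_{14} = -450560  p_{15} = -1458176  p_{16} = -4718592.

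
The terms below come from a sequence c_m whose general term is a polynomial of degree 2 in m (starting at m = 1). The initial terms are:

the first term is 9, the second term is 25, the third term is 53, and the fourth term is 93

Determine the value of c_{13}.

1st diffs: 16, 28, 40.
2nd diffs: 12, 12 (constant).
So c_m = 6m^2 - 2m + 5.
Evaluating at m = 13 gives c_{13} = 993.

993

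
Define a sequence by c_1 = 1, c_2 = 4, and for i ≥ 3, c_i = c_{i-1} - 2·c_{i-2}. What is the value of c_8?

c_3 = 2  c_4 = -6  c_5 = -10  c_6 = 2  c_7 = 22  c_8 = 18.

18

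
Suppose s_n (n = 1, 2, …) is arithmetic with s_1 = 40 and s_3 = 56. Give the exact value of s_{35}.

312

Common difference d = (56 - 40) / (3 - 1) = 8.
s_n = 40 + (n - 1)·8.
s_{35} = 40 + 34·8 = 312.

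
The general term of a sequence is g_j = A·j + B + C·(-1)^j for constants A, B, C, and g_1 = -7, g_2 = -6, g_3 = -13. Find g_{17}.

The three given values yield: A + B - C = -7; 2A + B + C = -6; 3A + B - C = -13.
Subtracting the first from the second: A + 2C = 1.
Subtracting the second from the third: A - 2C = -7.
Solving: C = 2, A = -3, then B = -2.
Hence g_{17} = -3·17 + (-2) + 2·(-1) = -55.

-55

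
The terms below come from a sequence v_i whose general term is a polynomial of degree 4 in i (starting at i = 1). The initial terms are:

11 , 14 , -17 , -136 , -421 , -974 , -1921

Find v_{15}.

-46721

1st diffs: 3, -31, -119, -285, -553, -947.
2nd diffs: -34, -88, -166, -268, -394.
3rd diffs: -54, -78, -102, -126.
4th diffs: -24, -24, -24 (constant).
So v_i = -i^4 + i^3 + 2i^2 + 5i + 4.
Evaluating at i = 15 gives v_{15} = -46721.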